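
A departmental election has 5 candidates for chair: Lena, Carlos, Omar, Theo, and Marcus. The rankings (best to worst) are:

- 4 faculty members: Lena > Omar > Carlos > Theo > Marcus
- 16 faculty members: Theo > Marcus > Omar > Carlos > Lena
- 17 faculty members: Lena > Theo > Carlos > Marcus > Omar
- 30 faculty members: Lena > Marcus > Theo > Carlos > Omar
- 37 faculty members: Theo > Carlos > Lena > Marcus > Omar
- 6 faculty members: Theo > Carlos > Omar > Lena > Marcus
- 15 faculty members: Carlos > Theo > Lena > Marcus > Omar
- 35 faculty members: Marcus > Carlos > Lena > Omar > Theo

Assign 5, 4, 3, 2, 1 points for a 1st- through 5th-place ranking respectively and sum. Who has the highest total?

Lena: 4·5 + 16·1 + 17·5 + 30·5 + 37·3 + 6·2 + 15·3 + 35·3 = 544
Carlos: 4·3 + 16·2 + 17·3 + 30·2 + 37·4 + 6·4 + 15·5 + 35·4 = 542
Omar: 4·4 + 16·3 + 17·1 + 30·1 + 37·1 + 6·3 + 15·1 + 35·2 = 251
Theo: 4·2 + 16·5 + 17·4 + 30·3 + 37·5 + 6·5 + 15·4 + 35·1 = 556
Marcus: 4·1 + 16·4 + 17·2 + 30·4 + 37·2 + 6·1 + 15·2 + 35·5 = 507
Theo has the highest Borda score (556).

Theo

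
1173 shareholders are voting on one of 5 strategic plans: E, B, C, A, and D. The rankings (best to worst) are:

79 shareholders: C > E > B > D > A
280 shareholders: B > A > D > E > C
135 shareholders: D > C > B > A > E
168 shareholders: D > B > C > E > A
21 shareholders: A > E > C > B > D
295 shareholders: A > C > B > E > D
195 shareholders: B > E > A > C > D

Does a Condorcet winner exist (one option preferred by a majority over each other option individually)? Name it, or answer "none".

B vs E: 1073–100 for B.
B vs C: 643–530 for B.
B vs A: 857–316 for B.
B vs D: 870–303 for B.
B beats every other option head-to-head.

B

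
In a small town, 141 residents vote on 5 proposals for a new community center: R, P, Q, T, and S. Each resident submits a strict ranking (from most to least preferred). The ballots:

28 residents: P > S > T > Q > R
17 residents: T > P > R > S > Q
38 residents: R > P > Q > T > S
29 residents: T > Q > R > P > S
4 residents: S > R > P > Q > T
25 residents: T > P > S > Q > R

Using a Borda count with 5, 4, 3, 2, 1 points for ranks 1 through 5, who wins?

P

R: 28·1 + 17·3 + 38·5 + 29·3 + 4·4 + 25·1 = 397
P: 28·5 + 17·4 + 38·4 + 29·2 + 4·3 + 25·4 = 530
Q: 28·2 + 17·1 + 38·3 + 29·4 + 4·2 + 25·2 = 361
T: 28·3 + 17·5 + 38·2 + 29·5 + 4·1 + 25·5 = 519
S: 28·4 + 17·2 + 38·1 + 29·1 + 4·5 + 25·3 = 308
P has the highest Borda score (530).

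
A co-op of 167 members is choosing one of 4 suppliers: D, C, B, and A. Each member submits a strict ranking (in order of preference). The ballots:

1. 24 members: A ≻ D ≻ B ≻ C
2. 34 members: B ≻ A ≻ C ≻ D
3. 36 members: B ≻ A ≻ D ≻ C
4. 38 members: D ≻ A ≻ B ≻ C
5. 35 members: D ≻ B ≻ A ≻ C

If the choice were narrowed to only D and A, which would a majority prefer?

A

Voters preferring D to A: 73; preferring A to D: 94.
A wins the head-to-head.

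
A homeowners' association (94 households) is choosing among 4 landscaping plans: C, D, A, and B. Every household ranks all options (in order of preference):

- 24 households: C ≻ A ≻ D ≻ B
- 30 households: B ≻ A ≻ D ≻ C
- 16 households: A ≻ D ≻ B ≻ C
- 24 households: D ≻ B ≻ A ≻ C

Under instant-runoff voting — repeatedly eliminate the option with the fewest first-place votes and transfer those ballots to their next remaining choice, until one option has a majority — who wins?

Round 1: C 24, D 24, A 16, B 30. Eliminate A.
Round 2: C 24, D 40, B 30. Eliminate C.
Round 3: D 64, B 30. D has a majority.

D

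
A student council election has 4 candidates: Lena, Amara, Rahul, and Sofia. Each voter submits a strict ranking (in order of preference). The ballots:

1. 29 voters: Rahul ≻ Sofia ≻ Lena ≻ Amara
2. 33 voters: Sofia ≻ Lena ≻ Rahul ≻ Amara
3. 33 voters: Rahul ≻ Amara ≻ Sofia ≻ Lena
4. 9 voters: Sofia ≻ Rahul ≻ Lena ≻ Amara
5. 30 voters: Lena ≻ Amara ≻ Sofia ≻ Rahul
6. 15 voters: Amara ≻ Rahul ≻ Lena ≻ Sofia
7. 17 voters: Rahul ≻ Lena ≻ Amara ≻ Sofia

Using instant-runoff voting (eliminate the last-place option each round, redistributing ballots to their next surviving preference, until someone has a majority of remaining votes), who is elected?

Rahul

Round 1: Lena 30, Amara 15, Rahul 79, Sofia 42. Eliminate Amara.
Round 2: Lena 30, Rahul 94, Sofia 42. Rahul has a majority.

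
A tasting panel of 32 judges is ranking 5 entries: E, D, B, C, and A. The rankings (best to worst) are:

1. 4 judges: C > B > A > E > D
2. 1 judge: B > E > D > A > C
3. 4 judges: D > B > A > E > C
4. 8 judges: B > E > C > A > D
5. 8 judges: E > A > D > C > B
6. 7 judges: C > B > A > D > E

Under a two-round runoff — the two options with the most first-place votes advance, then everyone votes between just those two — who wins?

Round 1 first-place votes: E 8, D 4, B 9, C 11, A 0.
C and B advance.
Runoff: C is preferred to B by 19 voters; B by 13.
C wins the runoff.

C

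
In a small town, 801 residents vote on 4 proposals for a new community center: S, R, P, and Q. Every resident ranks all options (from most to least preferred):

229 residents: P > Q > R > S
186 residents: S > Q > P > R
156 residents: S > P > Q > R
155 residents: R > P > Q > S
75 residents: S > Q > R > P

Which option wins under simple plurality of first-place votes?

S

First-place votes: S 417, R 155, P 229, Q 0.
S has the most first-place votes.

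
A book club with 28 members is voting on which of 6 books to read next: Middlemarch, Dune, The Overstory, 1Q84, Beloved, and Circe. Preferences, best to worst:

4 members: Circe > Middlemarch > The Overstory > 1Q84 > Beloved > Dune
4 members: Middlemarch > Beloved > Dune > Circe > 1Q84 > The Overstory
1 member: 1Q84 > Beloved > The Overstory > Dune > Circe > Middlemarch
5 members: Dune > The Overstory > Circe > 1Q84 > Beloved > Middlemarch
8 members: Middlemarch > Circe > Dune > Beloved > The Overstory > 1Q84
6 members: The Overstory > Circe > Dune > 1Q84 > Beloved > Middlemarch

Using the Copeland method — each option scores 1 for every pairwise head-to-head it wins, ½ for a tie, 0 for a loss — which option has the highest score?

Middlemarch: beats Dune, The Overstory, 1Q84, and Beloved; loses to Circe → score 4.
Dune: beats The Overstory, 1Q84, and Beloved; loses to Middlemarch and Circe → score 3.
The Overstory: beats 1Q84 and Beloved; loses to Middlemarch, Dune, and Circe → score 2.
1Q84: beats Beloved; loses to Middlemarch, Dune, The Overstory, and Circe → score 1.
Beloved: loses to Middlemarch, Dune, The Overstory, 1Q84, and Circe → score 0.
Circe: beats Middlemarch, Dune, The Overstory, 1Q84, and Beloved → score 5.
Circe has the best pairwise record.

Circe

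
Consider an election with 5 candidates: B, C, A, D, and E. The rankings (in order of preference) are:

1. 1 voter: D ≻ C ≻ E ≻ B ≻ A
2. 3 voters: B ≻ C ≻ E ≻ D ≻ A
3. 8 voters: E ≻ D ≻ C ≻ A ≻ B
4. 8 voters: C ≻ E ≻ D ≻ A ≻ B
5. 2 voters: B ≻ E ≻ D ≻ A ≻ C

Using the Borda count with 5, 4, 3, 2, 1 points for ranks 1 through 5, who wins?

B: 1·2 + 3·5 + 8·1 + 8·1 + 2·5 = 43
C: 1·4 + 3·4 + 8·3 + 8·5 + 2·1 = 82
A: 1·1 + 3·1 + 8·2 + 8·2 + 2·2 = 40
D: 1·5 + 3·2 + 8·4 + 8·3 + 2·3 = 73
E: 1·3 + 3·3 + 8·5 + 8·4 + 2·4 = 92
E has the highest Borda score (92).

E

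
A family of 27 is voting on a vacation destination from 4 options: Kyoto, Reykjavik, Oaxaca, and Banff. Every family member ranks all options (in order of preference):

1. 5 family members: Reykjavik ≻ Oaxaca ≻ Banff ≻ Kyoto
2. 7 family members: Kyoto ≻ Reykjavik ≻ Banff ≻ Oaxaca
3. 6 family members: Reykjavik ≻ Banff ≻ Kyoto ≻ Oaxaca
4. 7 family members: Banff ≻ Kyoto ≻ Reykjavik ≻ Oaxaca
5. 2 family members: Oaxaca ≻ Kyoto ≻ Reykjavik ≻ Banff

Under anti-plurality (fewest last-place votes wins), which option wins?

Reykjavik

Last-place votes: Kyoto 5, Reykjavik 0, Oaxaca 20, Banff 2.
Reykjavik is ranked last by the fewest voters, so Reykjavik wins.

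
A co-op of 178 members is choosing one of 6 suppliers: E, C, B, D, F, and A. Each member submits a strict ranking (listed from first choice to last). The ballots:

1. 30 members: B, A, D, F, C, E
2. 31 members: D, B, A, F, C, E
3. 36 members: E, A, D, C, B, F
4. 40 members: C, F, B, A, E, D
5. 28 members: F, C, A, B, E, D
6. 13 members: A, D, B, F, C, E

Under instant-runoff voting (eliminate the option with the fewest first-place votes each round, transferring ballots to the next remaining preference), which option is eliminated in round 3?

Round 1: E 36, C 40, B 30, D 31, F 28, A 13. Eliminate A.
Round 2: E 36, C 40, B 30, D 44, F 28. Eliminate F.
Round 3: E 36, C 68, B 30, D 44. Eliminate B.

B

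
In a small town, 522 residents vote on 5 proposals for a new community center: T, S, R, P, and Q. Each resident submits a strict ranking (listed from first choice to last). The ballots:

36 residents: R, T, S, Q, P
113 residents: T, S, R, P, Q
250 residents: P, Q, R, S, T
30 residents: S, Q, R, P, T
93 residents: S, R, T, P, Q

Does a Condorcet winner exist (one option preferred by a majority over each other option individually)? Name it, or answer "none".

none

Checking pairwise contests:
S beats T 373–149.
R beats S 286–236.
Q beats R 280–242.
S beats P 272–250.
S beats Q 272–250.
Every option loses at least one head-to-head, so there is no Condorcet winner.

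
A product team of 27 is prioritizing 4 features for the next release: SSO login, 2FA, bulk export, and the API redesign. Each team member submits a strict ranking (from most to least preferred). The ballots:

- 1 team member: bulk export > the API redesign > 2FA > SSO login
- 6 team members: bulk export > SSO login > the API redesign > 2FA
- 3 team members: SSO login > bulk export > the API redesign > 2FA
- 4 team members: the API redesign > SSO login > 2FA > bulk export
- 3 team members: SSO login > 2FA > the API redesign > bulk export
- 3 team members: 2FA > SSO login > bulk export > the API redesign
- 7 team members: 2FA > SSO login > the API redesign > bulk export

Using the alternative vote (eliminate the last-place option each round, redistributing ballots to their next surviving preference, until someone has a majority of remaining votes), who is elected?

SSO login

Round 1: SSO login 6, 2FA 10, bulk export 7, the API redesign 4. Eliminate the API redesign.
Round 2: SSO login 10, 2FA 10, bulk export 7. Eliminate bulk export.
Round 3: SSO login 16, 2FA 11. SSO login has a majority.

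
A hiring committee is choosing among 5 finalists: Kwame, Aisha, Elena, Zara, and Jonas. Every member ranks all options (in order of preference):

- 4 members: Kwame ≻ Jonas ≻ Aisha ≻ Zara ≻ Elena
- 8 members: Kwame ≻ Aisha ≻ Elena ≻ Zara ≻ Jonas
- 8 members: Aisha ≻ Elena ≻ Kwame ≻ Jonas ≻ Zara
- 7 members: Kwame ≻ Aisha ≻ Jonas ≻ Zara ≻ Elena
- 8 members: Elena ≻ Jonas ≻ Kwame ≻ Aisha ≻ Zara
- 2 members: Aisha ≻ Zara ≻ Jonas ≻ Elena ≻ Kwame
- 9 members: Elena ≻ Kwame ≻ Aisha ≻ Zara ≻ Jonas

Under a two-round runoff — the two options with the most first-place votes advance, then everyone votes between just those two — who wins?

Elena

Round 1 first-place votes: Kwame 19, Aisha 10, Elena 17, Zara 0, Jonas 0.
Kwame and Elena advance.
Runoff: Kwame is preferred to Elena by 19 voters; Elena by 27.
Elena wins the runoff.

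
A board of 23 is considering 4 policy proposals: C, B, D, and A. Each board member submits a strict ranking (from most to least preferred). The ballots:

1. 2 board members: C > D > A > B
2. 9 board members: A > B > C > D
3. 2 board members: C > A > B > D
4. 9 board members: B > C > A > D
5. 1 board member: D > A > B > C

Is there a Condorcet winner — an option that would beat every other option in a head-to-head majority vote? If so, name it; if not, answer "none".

none

Checking pairwise contests:
B beats C 19–4.
A beats B 14–9.
C beats D 22–1.
C beats A 13–10.
Every option loses at least one head-to-head, so there is no Condorcet winner.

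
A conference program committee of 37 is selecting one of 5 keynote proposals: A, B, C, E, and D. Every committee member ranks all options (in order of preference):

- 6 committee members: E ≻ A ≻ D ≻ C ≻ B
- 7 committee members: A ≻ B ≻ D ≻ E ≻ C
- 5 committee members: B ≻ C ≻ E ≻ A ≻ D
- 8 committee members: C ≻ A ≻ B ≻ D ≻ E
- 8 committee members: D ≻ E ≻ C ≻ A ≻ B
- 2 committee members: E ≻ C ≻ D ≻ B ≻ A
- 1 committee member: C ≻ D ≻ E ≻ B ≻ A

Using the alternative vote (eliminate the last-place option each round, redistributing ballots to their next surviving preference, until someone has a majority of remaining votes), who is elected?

Round 1: A 7, B 5, C 9, E 8, D 8. Eliminate B.
Round 2: A 7, C 14, E 8, D 8. Eliminate A.
Round 3: C 14, E 8, D 15. Eliminate E.
Round 4: C 16, D 21. D has a majority.

D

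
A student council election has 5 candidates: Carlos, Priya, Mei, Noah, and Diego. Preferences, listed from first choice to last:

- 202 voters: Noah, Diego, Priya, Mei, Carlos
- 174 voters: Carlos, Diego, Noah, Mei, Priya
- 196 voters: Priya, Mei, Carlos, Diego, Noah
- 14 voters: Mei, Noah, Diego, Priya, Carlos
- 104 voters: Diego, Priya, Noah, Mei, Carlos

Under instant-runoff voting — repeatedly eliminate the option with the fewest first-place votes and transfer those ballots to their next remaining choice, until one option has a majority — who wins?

Round 1: Carlos 174, Priya 196, Mei 14, Noah 202, Diego 104. Eliminate Mei.
Round 2: Carlos 174, Priya 196, Noah 216, Diego 104. Eliminate Diego.
Round 3: Carlos 174, Priya 300, Noah 216. Eliminate Carlos.
Round 4: Priya 300, Noah 390. Noah has a majority.

Noah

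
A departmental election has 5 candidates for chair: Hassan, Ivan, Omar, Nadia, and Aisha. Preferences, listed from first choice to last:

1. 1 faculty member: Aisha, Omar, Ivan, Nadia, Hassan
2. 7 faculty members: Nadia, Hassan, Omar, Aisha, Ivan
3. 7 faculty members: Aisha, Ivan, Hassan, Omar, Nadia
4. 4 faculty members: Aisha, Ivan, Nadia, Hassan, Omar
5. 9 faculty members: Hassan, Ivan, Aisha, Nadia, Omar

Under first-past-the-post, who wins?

First-place votes: Hassan 9, Ivan 0, Omar 0, Nadia 7, Aisha 12.
Aisha has the most first-place votes.

Aisha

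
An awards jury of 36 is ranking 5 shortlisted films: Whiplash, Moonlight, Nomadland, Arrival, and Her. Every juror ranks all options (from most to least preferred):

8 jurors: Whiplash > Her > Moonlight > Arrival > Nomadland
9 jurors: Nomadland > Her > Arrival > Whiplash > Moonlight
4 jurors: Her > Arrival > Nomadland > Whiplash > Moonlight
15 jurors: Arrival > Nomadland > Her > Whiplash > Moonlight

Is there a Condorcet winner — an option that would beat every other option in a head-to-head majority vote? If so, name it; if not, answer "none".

Checking pairwise contests:
Nomadland beats Whiplash 28–8.
Whiplash beats Moonlight 36–0.
Arrival beats Nomadland 27–9.
Her beats Arrival 21–15.
Nomadland beats Her 24–12.
Every option loses at least one head-to-head, so there is no Condorcet winner.

none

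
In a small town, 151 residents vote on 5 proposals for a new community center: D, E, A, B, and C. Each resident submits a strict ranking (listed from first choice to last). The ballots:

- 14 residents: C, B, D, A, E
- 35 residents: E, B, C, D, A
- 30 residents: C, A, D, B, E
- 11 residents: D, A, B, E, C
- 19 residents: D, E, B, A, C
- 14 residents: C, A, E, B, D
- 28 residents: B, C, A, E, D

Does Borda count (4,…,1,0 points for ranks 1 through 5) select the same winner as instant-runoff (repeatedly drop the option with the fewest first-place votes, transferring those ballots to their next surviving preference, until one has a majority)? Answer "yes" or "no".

yes

Borda — scores: D 243, E 264, A 254, B 363, C 386. Winner: C.
Instant-runoff — R1 D 30, E 35, A 0, B 28, C 58 (A out); R2 D 30, E 35, B 28, C 58 (B out); R3 D 30, E 35, C 86 (C winner). Winner: C.
The two methods agree.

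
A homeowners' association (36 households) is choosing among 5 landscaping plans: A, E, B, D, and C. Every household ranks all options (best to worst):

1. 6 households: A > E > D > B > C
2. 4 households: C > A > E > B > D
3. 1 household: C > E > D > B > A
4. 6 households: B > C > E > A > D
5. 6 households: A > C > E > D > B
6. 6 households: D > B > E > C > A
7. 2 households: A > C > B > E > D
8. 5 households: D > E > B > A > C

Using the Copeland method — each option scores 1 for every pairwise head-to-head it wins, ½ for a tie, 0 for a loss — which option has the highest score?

A

A: beats D and C; ties E and B → score 3.
E: beats B and D; ties A; loses to C → score 2.5.
B: beats C; ties A; loses to E and D → score 1.5.
D: beats B; loses to A, E, and C → score 1.
C: beats E and D; loses to A and B → score 2.
A has the best pairwise record.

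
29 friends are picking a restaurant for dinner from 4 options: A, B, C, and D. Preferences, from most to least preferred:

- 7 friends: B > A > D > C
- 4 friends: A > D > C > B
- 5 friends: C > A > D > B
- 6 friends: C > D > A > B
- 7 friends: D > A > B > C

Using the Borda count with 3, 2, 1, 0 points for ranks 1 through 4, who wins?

A: 7·2 + 4·3 + 5·2 + 6·1 + 7·2 = 56
B: 7·3 + 4·0 + 5·0 + 6·0 + 7·1 = 28
C: 7·0 + 4·1 + 5·3 + 6·3 + 7·0 = 37
D: 7·1 + 4·2 + 5·1 + 6·2 + 7·3 = 53
A has the highest Borda score (56).

A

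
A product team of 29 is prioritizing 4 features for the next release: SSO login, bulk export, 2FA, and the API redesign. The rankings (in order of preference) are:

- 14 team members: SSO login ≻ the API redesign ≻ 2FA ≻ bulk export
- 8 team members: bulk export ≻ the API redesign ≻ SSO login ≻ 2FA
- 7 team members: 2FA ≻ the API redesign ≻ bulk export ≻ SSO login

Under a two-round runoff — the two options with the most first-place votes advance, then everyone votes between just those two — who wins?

Round 1 first-place votes: SSO login 14, bulk export 8, 2FA 7, the API redesign 0.
SSO login and bulk export advance.
Runoff: SSO login is preferred to bulk export by 14 voters; bulk export by 15.
bulk export wins the runoff.

bulk export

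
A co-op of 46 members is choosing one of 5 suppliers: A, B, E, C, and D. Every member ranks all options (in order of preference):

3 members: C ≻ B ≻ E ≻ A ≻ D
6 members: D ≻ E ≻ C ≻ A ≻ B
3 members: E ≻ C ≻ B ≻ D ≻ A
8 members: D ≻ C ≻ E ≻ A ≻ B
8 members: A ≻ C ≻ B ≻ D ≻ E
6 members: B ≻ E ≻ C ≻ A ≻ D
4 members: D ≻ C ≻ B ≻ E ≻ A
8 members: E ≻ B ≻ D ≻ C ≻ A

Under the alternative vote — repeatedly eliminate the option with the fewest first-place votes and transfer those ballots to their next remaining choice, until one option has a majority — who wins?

Round 1: A 8, B 6, E 11, C 3, D 18. Eliminate C.
Round 2: A 8, B 9, E 11, D 18. Eliminate A.
Round 3: B 17, E 11, D 18. Eliminate E.
Round 4: B 28, D 18. B has a majority.

B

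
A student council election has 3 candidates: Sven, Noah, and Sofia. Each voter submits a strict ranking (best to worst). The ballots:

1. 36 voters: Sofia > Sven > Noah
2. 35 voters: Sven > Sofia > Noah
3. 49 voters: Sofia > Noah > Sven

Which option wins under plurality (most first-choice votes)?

Sofia

First-place votes: Sven 35, Noah 0, Sofia 85.
Sofia has the most first-place votes.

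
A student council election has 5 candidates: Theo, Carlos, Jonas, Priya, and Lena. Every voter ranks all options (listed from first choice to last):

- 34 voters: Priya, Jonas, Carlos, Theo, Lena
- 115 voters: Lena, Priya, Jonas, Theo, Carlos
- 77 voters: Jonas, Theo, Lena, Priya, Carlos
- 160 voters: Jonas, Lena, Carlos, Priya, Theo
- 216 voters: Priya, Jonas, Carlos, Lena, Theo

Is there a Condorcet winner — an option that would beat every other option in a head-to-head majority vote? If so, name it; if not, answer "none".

Checking pairwise contests:
Carlos beats Theo 410–192.
Jonas beats Carlos 602–0.
Priya beats Jonas 365–237.
Lena beats Priya 352–250.
Jonas beats Lena 487–115.
Every option loses at least one head-to-head, so there is no Condorcet winner.

none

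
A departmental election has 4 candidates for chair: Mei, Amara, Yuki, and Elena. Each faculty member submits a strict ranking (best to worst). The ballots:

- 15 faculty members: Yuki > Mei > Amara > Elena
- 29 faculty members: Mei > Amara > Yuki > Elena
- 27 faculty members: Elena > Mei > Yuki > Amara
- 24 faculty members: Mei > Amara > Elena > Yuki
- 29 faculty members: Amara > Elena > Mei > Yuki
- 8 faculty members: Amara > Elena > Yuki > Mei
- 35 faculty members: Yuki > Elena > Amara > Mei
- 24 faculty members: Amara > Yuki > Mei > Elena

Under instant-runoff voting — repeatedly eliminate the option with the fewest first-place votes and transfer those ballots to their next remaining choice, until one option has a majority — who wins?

Amara

Round 1: Mei 53, Amara 61, Yuki 50, Elena 27. Eliminate Elena.
Round 2: Mei 80, Amara 61, Yuki 50. Eliminate Yuki.
Round 3: Mei 95, Amara 96. Amara has a majority.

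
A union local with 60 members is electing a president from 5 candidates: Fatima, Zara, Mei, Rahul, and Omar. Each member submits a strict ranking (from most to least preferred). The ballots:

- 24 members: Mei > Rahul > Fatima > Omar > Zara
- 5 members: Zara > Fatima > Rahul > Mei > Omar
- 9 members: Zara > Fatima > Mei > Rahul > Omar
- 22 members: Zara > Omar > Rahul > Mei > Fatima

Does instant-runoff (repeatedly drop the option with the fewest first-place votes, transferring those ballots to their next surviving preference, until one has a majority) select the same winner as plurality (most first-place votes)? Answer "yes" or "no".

Instant-runoff — R1 Fatima 0, Zara 36, Mei 24, Rahul 0, Omar 0 (Zara winner). Winner: Zara.
Plurality — first-place votes: Fatima 0, Zara 36, Mei 24, Rahul 0, Omar 0. Winner: Zara.
The two methods agree.

yes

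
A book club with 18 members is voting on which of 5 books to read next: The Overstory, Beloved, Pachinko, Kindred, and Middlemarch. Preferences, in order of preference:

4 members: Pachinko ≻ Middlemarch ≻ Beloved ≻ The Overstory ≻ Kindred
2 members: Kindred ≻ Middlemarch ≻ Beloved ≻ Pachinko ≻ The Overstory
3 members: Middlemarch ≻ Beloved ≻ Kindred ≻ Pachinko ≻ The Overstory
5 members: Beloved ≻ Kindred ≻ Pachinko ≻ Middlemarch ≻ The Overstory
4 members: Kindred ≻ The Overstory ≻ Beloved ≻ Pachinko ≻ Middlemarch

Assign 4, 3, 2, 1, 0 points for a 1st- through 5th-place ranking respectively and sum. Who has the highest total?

The Overstory: 4·1 + 2·0 + 3·0 + 5·0 + 4·3 = 16
Beloved: 4·2 + 2·2 + 3·3 + 5·4 + 4·2 = 49
Pachinko: 4·4 + 2·1 + 3·1 + 5·2 + 4·1 = 35
Kindred: 4·0 + 2·4 + 3·2 + 5·3 + 4·4 = 45
Middlemarch: 4·3 + 2·3 + 3·4 + 5·1 + 4·0 = 35
Beloved has the highest Borda score (49).

Beloved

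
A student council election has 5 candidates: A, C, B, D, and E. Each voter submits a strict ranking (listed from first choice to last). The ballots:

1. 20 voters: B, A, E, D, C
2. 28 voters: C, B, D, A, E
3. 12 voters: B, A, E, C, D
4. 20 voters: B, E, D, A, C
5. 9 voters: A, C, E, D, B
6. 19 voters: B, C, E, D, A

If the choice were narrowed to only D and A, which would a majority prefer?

D

Voters preferring D to A: 67; preferring A to D: 41.
D wins the head-to-head.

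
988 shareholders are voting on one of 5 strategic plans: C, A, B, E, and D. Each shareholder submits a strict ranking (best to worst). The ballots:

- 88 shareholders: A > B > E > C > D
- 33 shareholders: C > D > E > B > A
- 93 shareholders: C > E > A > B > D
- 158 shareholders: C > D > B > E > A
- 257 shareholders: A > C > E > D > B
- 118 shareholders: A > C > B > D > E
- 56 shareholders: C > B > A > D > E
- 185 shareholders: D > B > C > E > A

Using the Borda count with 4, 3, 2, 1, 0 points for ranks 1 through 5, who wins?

C

C: 88·1 + 33·4 + 93·4 + 158·4 + 257·3 + 118·3 + 56·4 + 185·2 = 2943
A: 88·4 + 33·0 + 93·2 + 158·0 + 257·4 + 118·4 + 56·2 + 185·0 = 2150
B: 88·3 + 33·1 + 93·1 + 158·2 + 257·0 + 118·2 + 56·3 + 185·3 = 1665
E: 88·2 + 33·2 + 93·3 + 158·1 + 257·2 + 118·0 + 56·0 + 185·1 = 1378
D: 88·0 + 33·3 + 93·0 + 158·3 + 257·1 + 118·1 + 56·1 + 185·4 = 1744
C has the highest Borda score (2943).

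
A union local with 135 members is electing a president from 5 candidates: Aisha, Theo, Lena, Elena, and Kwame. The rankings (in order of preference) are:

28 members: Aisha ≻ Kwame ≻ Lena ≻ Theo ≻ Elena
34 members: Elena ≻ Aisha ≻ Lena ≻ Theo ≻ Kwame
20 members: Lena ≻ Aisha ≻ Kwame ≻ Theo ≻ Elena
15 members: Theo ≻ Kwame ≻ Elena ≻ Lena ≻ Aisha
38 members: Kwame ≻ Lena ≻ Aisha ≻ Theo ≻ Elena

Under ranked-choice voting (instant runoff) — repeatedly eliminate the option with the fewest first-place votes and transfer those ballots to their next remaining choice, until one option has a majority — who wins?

Round 1: Aisha 28, Theo 15, Lena 20, Elena 34, Kwame 38. Eliminate Theo.
Round 2: Aisha 28, Lena 20, Elena 34, Kwame 53. Eliminate Lena.
Round 3: Aisha 48, Elena 34, Kwame 53. Eliminate Elena.
Round 4: Aisha 82, Kwame 53. Aisha has a majority.

Aisha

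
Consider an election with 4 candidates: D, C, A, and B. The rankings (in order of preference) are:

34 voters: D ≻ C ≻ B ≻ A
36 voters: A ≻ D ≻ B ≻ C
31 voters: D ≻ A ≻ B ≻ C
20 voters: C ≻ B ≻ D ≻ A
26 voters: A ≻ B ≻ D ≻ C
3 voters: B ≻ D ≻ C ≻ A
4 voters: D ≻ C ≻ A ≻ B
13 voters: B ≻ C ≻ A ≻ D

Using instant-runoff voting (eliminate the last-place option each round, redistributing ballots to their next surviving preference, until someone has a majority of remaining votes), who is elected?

D

Round 1: D 69, C 20, A 62, B 16. Eliminate B.
Round 2: D 72, C 33, A 62. Eliminate C.
Round 3: D 92, A 75. D has a majority.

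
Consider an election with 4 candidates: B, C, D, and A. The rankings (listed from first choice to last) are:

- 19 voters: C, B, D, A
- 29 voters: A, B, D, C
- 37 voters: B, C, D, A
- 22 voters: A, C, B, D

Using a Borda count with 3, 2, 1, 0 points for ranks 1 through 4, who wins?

B

B: 19·2 + 29·2 + 37·3 + 22·1 = 229
C: 19·3 + 29·0 + 37·2 + 22·2 = 175
D: 19·1 + 29·1 + 37·1 + 22·0 = 85
A: 19·0 + 29·3 + 37·0 + 22·3 = 153
B has the highest Borda score (229).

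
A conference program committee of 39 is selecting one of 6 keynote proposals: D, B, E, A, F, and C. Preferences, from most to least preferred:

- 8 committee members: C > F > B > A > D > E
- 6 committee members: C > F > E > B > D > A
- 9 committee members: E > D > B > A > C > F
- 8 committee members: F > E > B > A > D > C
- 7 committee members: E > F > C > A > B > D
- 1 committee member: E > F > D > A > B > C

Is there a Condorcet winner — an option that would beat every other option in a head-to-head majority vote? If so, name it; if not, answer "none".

none

Checking pairwise contests:
B beats D 29–10.
E beats B 31–8.
F beats E 22–17.
B beats A 31–8.
C beats F 23–16.
E beats C 25–14.
Every option loses at least one head-to-head, so there is no Condorcet winner.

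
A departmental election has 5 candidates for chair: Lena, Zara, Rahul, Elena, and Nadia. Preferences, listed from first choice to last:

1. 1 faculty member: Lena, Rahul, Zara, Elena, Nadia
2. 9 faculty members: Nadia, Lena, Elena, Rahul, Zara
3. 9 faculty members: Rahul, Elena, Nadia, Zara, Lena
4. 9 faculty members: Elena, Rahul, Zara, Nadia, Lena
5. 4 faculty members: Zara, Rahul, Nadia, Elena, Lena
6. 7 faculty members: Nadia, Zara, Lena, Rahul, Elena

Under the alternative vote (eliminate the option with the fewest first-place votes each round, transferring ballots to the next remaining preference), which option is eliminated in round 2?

Round 1: Lena 1, Zara 4, Rahul 9, Elena 9, Nadia 16. Eliminate Lena.
Round 2: Zara 4, Rahul 10, Elena 9, Nadia 16. Eliminate Zara.

Zara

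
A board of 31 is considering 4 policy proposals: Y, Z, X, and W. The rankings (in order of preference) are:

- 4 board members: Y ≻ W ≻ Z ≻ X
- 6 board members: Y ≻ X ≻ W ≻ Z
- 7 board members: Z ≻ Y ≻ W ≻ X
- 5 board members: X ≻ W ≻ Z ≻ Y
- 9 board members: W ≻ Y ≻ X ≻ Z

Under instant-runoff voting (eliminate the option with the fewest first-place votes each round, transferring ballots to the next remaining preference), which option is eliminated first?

X

Round 1: Y 10, Z 7, X 5, W 9. Eliminate X.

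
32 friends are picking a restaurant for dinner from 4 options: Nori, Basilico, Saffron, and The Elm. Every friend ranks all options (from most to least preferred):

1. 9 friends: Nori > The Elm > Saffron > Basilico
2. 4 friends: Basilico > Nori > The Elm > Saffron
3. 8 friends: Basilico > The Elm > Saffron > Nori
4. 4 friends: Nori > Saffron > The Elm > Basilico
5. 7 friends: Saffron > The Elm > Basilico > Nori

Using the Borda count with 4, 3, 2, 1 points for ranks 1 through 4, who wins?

The Elm

Nori: 9·4 + 4·3 + 8·1 + 4·4 + 7·1 = 79
Basilico: 9·1 + 4·4 + 8·4 + 4·1 + 7·2 = 75
Saffron: 9·2 + 4·1 + 8·2 + 4·3 + 7·4 = 78
The Elm: 9·3 + 4·2 + 8·3 + 4·2 + 7·3 = 88
The Elm has the highest Borda score (88).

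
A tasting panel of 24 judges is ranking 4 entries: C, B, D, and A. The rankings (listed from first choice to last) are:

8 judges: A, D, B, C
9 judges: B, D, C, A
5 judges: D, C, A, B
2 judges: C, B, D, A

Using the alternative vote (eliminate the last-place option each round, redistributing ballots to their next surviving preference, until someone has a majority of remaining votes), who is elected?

A

Round 1: C 2, B 9, D 5, A 8. Eliminate C.
Round 2: B 11, D 5, A 8. Eliminate D.
Round 3: B 11, A 13. A has a majority.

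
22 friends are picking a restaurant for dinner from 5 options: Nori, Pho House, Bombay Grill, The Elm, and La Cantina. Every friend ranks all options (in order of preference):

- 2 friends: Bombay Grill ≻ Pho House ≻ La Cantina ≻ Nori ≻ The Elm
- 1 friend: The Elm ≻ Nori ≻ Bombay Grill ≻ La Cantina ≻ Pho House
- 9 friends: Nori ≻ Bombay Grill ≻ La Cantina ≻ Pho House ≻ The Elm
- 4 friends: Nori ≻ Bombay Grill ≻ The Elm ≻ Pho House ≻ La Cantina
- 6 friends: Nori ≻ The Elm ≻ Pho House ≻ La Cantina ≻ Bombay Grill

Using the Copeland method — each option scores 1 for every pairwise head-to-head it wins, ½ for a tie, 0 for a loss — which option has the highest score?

Nori

Nori: beats Pho House, Bombay Grill, The Elm, and La Cantina → score 4.
Pho House: beats La Cantina; ties The Elm; loses to Nori and Bombay Grill → score 1.5.
Bombay Grill: beats Pho House, The Elm, and La Cantina; loses to Nori → score 3.
The Elm: ties Pho House and La Cantina; loses to Nori and Bombay Grill → score 1.
La Cantina: ties The Elm; loses to Nori, Pho House, and Bombay Grill → score 0.5.
Nori has the best pairwise record.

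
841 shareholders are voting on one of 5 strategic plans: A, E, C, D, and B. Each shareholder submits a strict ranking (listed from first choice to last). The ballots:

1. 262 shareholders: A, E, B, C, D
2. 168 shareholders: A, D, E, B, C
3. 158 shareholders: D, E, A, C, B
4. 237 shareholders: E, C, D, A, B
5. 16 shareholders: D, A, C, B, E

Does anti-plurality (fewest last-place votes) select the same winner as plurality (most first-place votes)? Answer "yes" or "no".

Anti-plurality — last-place votes: A 0, E 16, C 168, D 262, B 395. Winner: A.
Plurality — first-place votes: A 430, E 237, C 0, D 174, B 0. Winner: A.
The two methods agree.

yes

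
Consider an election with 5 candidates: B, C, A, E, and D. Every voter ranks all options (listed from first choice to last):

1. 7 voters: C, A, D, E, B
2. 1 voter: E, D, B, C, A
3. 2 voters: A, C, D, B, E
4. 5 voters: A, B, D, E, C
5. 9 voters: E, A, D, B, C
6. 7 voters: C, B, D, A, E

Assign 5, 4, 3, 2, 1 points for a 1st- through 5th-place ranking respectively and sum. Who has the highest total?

A

B: 7·1 + 1·3 + 2·2 + 5·4 + 9·2 + 7·4 = 80
C: 7·5 + 1·2 + 2·4 + 5·1 + 9·1 + 7·5 = 94
A: 7·4 + 1·1 + 2·5 + 5·5 + 9·4 + 7·2 = 114
E: 7·2 + 1·5 + 2·1 + 5·2 + 9·5 + 7·1 = 83
D: 7·3 + 1·4 + 2·3 + 5·3 + 9·3 + 7·3 = 94
A has the highest Borda score (114).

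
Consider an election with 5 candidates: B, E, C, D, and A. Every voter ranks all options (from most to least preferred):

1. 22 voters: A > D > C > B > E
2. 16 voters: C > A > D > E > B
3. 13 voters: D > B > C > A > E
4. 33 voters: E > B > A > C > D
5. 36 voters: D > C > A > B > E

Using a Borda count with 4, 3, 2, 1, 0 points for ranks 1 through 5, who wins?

D

B: 22·1 + 16·0 + 13·3 + 33·3 + 36·1 = 196
E: 22·0 + 16·1 + 13·0 + 33·4 + 36·0 = 148
C: 22·2 + 16·4 + 13·2 + 33·1 + 36·3 = 275
D: 22·3 + 16·2 + 13·4 + 33·0 + 36·4 = 294
A: 22·4 + 16·3 + 13·1 + 33·2 + 36·2 = 287
D has the highest Borda score (294).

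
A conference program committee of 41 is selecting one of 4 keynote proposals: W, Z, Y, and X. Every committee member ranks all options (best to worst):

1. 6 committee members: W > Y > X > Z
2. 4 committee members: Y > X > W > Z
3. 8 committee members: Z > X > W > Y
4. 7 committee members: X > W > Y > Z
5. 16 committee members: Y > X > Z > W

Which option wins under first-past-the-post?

First-place votes: W 6, Z 8, Y 20, X 7.
Y has the most first-place votes.

Y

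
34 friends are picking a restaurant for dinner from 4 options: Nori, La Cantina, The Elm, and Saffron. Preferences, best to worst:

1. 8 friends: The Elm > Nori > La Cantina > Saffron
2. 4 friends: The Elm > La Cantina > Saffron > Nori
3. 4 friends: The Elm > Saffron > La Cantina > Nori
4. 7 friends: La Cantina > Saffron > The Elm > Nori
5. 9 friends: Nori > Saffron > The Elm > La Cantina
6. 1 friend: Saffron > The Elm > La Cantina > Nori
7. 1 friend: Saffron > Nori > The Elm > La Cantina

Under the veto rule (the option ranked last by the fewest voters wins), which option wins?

The Elm

Last-place votes: Nori 16, La Cantina 10, The Elm 0, Saffron 8.
The Elm is ranked last by the fewest voters, so The Elm wins.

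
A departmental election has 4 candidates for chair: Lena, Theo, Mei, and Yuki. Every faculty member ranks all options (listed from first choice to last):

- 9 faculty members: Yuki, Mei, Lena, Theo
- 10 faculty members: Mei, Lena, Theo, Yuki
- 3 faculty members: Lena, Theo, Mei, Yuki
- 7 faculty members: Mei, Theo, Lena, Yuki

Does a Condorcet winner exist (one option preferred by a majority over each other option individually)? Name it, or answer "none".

Mei vs Lena: 26–3 for Mei.
Mei vs Theo: 26–3 for Mei.
Mei vs Yuki: 20–9 for Mei.
Mei beats every other option head-to-head.

Mei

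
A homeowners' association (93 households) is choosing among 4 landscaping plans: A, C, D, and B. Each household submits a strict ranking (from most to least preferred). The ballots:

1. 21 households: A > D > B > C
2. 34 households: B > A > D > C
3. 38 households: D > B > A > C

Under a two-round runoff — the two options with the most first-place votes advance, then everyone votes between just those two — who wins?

Round 1 first-place votes: A 21, C 0, D 38, B 34.
D and B advance.
Runoff: D is preferred to B by 59 voters; B by 34.
D wins the runoff.

D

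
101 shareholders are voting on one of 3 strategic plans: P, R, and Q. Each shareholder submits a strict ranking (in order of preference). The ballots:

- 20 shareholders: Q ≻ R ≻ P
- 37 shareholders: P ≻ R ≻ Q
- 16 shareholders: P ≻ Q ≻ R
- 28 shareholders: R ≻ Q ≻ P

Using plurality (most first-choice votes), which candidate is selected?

P

First-place votes: P 53, R 28, Q 20.
P has the most first-place votes.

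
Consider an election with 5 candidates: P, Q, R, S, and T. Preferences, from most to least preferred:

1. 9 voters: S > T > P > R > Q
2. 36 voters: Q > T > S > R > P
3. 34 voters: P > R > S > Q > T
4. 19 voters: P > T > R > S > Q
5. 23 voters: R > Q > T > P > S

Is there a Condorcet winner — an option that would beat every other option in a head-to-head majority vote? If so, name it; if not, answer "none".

Checking pairwise contests:
T beats P 68–53.
P beats Q 62–59.
P beats R 62–59.
P beats S 76–45.
Q beats T 93–28.
Every option loses at least one head-to-head, so there is no Condorcet winner.

none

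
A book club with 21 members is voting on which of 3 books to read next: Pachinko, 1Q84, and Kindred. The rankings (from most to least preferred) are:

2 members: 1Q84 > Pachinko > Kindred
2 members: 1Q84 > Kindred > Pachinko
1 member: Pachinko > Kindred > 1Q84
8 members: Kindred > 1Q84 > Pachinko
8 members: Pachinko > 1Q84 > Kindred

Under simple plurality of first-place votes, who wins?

Pachinko

First-place votes: Pachinko 9, 1Q84 4, Kindred 8.
Pachinko has the most first-place votes.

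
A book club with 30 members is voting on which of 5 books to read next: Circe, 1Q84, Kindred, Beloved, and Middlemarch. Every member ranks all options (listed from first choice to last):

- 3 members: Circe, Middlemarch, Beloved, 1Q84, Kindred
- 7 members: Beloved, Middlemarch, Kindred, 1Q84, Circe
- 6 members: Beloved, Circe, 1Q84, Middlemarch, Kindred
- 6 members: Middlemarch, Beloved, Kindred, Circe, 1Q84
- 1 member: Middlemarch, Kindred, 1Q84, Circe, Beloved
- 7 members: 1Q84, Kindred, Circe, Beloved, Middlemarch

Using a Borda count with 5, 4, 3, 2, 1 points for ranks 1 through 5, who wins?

Circe: 3·5 + 7·1 + 6·4 + 6·2 + 1·2 + 7·3 = 81
1Q84: 3·2 + 7·2 + 6·3 + 6·1 + 1·3 + 7·5 = 82
Kindred: 3·1 + 7·3 + 6·1 + 6·3 + 1·4 + 7·4 = 80
Beloved: 3·3 + 7·5 + 6·5 + 6·4 + 1·1 + 7·2 = 113
Middlemarch: 3·4 + 7·4 + 6·2 + 6·5 + 1·5 + 7·1 = 94
Beloved has the highest Borda score (113).

Beloved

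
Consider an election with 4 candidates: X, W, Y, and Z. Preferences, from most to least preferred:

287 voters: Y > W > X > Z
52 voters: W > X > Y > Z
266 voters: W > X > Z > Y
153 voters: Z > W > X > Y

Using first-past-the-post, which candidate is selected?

First-place votes: X 0, W 318, Y 287, Z 153.
W has the most first-place votes.

W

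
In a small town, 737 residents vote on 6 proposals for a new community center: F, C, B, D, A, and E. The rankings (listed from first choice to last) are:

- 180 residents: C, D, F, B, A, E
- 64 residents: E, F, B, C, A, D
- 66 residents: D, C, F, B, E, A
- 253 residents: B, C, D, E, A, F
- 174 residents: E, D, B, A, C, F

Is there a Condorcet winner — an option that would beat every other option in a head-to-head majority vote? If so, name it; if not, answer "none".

Checking pairwise contests:
C beats F 673–64.
B beats C 491–246.
D beats B 420–317.
C beats D 497–240.
C beats A 563–174.
C beats E 499–238.
Every option loses at least one head-to-head, so there is no Condorcet winner.

none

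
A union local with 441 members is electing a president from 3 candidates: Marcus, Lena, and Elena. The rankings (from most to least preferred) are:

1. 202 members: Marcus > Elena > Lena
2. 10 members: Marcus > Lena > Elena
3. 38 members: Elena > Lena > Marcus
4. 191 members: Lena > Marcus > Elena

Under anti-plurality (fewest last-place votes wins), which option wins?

Marcus

Last-place votes: Marcus 38, Lena 202, Elena 201.
Marcus is ranked last by the fewest voters, so Marcus wins.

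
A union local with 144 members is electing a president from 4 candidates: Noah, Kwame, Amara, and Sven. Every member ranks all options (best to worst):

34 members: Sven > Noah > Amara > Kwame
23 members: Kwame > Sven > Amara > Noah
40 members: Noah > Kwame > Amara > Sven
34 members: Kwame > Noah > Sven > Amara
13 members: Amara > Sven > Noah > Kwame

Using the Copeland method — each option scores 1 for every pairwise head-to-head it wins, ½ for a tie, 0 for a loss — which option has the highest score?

Noah: beats Kwame, Amara, and Sven → score 3.
Kwame: beats Amara and Sven; loses to Noah → score 2.
Amara: loses to Noah, Kwame, and Sven → score 0.
Sven: beats Amara; loses to Noah and Kwame → score 1.
Noah has the best pairwise record.

Noah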